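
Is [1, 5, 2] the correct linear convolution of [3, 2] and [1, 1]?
Recompute linear convolution of [3, 2] and [1, 1]: y[0] = 3×1 = 3; y[1] = 3×1 + 2×1 = 5; y[2] = 2×1 = 2 → [3, 5, 2]. Compare to given [1, 5, 2]: they differ at index 0: given 1, correct 3, so answer: No

No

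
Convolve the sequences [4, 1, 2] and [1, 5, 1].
y[0] = 4×1 = 4; y[1] = 4×5 + 1×1 = 21; y[2] = 4×1 + 1×5 + 2×1 = 11; y[3] = 1×1 + 2×5 = 11; y[4] = 2×1 = 2

[4, 21, 11, 11, 2]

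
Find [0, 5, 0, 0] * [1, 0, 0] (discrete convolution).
y[0] = 0×1 = 0; y[1] = 0×0 + 5×1 = 5; y[2] = 0×0 + 5×0 + 0×1 = 0; y[3] = 5×0 + 0×0 + 0×1 = 0; y[4] = 0×0 + 0×0 = 0; y[5] = 0×0 = 0

[0, 5, 0, 0, 0, 0]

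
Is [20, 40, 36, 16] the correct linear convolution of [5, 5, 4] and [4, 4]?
Recompute linear convolution of [5, 5, 4] and [4, 4]: y[0] = 5×4 = 20; y[1] = 5×4 + 5×4 = 40; y[2] = 5×4 + 4×4 = 36; y[3] = 4×4 = 16 → [20, 40, 36, 16]. Given [20, 40, 36, 16] matches, so answer: Yes

Yes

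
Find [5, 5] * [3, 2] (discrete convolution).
y[0] = 5×3 = 15; y[1] = 5×2 + 5×3 = 25; y[2] = 5×2 = 10

[15, 25, 10]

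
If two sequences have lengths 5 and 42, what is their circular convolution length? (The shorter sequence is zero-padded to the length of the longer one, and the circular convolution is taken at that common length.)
Circular convolution (zero-padding the shorter input) has length max(m, n) = max(5, 42) = 42

42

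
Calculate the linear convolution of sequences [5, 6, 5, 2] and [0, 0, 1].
y[0] = 5×0 = 0; y[1] = 5×0 + 6×0 = 0; y[2] = 5×1 + 6×0 + 5×0 = 5; y[3] = 6×1 + 5×0 + 2×0 = 6; y[4] = 5×1 + 2×0 = 5; y[5] = 2×1 = 2

[0, 0, 5, 6, 5, 2]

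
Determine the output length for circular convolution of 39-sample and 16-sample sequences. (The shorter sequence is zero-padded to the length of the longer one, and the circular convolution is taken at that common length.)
Circular convolution (zero-padding the shorter input) has length max(m, n) = max(39, 16) = 39

39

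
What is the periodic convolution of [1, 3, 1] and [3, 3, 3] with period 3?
Use y[k] = Σ_j s[j]·t[(k-j) mod 3]. y[0] = 1×3 + 3×3 + 1×3 = 15; y[1] = 1×3 + 3×3 + 1×3 = 15; y[2] = 1×3 + 3×3 + 1×3 = 15. Result: [15, 15, 15]

[15, 15, 15]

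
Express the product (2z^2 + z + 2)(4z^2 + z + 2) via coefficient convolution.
Ascending coefficients: a = [2, 1, 2], b = [2, 1, 4]. c[0] = 2×2 = 4; c[1] = 2×1 + 1×2 = 4; c[2] = 2×4 + 1×1 + 2×2 = 13; c[3] = 1×4 + 2×1 = 6; c[4] = 2×4 = 8. Result coefficients: [4, 4, 13, 6, 8] → 8z^4 + 6z^3 + 13z^2 + 4z + 4

8z^4 + 6z^3 + 13z^2 + 4z + 4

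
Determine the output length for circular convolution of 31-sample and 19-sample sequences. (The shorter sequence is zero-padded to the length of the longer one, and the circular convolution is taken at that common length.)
Circular convolution (zero-padding the shorter input) has length max(m, n) = max(31, 19) = 31

31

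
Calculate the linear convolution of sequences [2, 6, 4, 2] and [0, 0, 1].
y[0] = 2×0 = 0; y[1] = 2×0 + 6×0 = 0; y[2] = 2×1 + 6×0 + 4×0 = 2; y[3] = 6×1 + 4×0 + 2×0 = 6; y[4] = 4×1 + 2×0 = 4; y[5] = 2×1 = 2

[0, 0, 2, 6, 4, 2]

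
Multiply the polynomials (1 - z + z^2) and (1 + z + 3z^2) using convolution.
Ascending coefficients: a = [1, -1, 1], b = [1, 1, 3]. c[0] = 1×1 = 1; c[1] = 1×1 + -1×1 = 0; c[2] = 1×3 + -1×1 + 1×1 = 3; c[3] = -1×3 + 1×1 = -2; c[4] = 1×3 = 3. Result coefficients: [1, 0, 3, -2, 3] → 1 + 3z^2 - 2z^3 + 3z^4

1 + 3z^2 - 2z^3 + 3z^4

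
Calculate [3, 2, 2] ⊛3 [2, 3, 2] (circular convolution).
Use y[k] = Σ_j u[j]·v[(k-j) mod 3]. y[0] = 3×2 + 2×2 + 2×3 = 16; y[1] = 3×3 + 2×2 + 2×2 = 17; y[2] = 3×2 + 2×3 + 2×2 = 16. Result: [16, 17, 16]

[16, 17, 16]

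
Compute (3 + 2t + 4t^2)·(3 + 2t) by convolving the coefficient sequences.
Ascending coefficients: a = [3, 2, 4], b = [3, 2]. c[0] = 3×3 = 9; c[1] = 3×2 + 2×3 = 12; c[2] = 2×2 + 4×3 = 16; c[3] = 4×2 = 8. Result coefficients: [9, 12, 16, 8] → 9 + 12t + 16t^2 + 8t^3

9 + 12t + 16t^2 + 8t^3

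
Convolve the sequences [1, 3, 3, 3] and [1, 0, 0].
y[0] = 1×1 = 1; y[1] = 1×0 + 3×1 = 3; y[2] = 1×0 + 3×0 + 3×1 = 3; y[3] = 3×0 + 3×0 + 3×1 = 3; y[4] = 3×0 + 3×0 = 0; y[5] = 3×0 = 0

[1, 3, 3, 3, 0, 0]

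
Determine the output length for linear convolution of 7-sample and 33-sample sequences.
Linear/full convolution length: m + n - 1 = 7 + 33 - 1 = 39

39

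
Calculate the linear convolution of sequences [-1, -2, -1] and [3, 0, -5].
y[0] = -1×3 = -3; y[1] = -1×0 + -2×3 = -6; y[2] = -1×-5 + -2×0 + -1×3 = 2; y[3] = -2×-5 + -1×0 = 10; y[4] = -1×-5 = 5

[-3, -6, 2, 10, 5]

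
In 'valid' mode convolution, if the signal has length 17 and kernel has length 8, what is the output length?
'Valid' mode counts only positions where the kernel fully overlaps the signal: m - n + 1 = 17 - 8 + 1 = 10

10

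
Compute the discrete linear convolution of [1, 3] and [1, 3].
y[0] = 1×1 = 1; y[1] = 1×3 + 3×1 = 6; y[2] = 3×3 = 9

[1, 6, 9]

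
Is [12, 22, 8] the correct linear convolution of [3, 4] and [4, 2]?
Recompute linear convolution of [3, 4] and [4, 2]: y[0] = 3×4 = 12; y[1] = 3×2 + 4×4 = 22; y[2] = 4×2 = 8 → [12, 22, 8]. Given [12, 22, 8] matches, so answer: Yes

Yes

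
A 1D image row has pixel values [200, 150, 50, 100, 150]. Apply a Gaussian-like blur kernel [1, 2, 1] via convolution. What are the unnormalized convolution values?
Convolve image row [200, 150, 50, 100, 150] with kernel [1, 2, 1]: y[0] = 200×1 = 200; y[1] = 200×2 + 150×1 = 550; y[2] = 200×1 + 150×2 + 50×1 = 550; y[3] = 150×1 + 50×2 + 100×1 = 350; y[4] = 50×1 + 100×2 + 150×1 = 400; y[5] = 100×1 + 150×2 = 400; y[6] = 150×1 = 150 → [200, 550, 550, 350, 400, 400, 150]. Normalization factor = sum(kernel) = 4.

[200, 550, 550, 350, 400, 400, 150]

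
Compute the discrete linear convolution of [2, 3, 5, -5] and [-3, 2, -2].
y[0] = 2×-3 = -6; y[1] = 2×2 + 3×-3 = -5; y[2] = 2×-2 + 3×2 + 5×-3 = -13; y[3] = 3×-2 + 5×2 + -5×-3 = 19; y[4] = 5×-2 + -5×2 = -20; y[5] = -5×-2 = 10

[-6, -5, -13, 19, -20, 10]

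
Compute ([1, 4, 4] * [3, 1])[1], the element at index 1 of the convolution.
Use y[k] = Σ_i a[i]·b[k-i] at k=1. y[1] = 1×1 + 4×3 = 13

13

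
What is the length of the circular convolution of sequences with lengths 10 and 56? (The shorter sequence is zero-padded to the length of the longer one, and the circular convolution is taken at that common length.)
Circular convolution (zero-padding the shorter input) has length max(m, n) = max(10, 56) = 56

56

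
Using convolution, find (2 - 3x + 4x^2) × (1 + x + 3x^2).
Ascending coefficients: a = [2, -3, 4], b = [1, 1, 3]. c[0] = 2×1 = 2; c[1] = 2×1 + -3×1 = -1; c[2] = 2×3 + -3×1 + 4×1 = 7; c[3] = -3×3 + 4×1 = -5; c[4] = 4×3 = 12. Result coefficients: [2, -1, 7, -5, 12] → 2 - x + 7x^2 - 5x^3 + 12x^4

2 - x + 7x^2 - 5x^3 + 12x^4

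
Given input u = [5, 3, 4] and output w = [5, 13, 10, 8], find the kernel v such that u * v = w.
Output length 4 = len(u) + len(v) - 1 ⇒ len(v) = 2. Solve v forward using v[k] = (w[k] - Σ_{i≥1} u[i]·v[k-i]) / u[0]: v[0] = w[0] / u[0] = 5 / 5 = 1; v[1] = (w[1] - 3×1) / u[0] = (13 - 3×1) / 5 = 2. So v = [1, 2]. Forward-check [5, 3, 4] * [1, 2]: w[0] = 5×1 = 5; w[1] = 5×2 + 3×1 = 13; w[2] = 3×2 + 4×1 = 10; w[3] = 4×2 = 8 → [5, 13, 10, 8] ✓

[1, 2]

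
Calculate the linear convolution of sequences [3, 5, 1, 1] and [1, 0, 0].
y[0] = 3×1 = 3; y[1] = 3×0 + 5×1 = 5; y[2] = 3×0 + 5×0 + 1×1 = 1; y[3] = 5×0 + 1×0 + 1×1 = 1; y[4] = 1×0 + 1×0 = 0; y[5] = 1×0 = 0

[3, 5, 1, 1, 0, 0]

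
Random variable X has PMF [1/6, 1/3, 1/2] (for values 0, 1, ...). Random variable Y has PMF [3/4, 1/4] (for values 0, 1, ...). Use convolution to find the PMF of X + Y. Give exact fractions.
P(X+Y=k) = Σ_i P(X=i)·P(Y=k-i) — a convolution of [1/6, 1/3, 1/2] and [3/4, 1/4]. P(X+Y=0) = (1/6)×(3/4) = 1/8; P(X+Y=1) = (1/6)×(1/4) + (1/3)×(3/4) = 1/24 + 1/4 = 7/24; P(X+Y=2) = (1/3)×(1/4) + (1/2)×(3/4) = 1/12 + 3/8 = 11/24; P(X+Y=3) = (1/2)×(1/4) = 1/8. PMF: [1/8, 7/24, 11/24, 1/8] (sums to 1 ✓)

[1/8, 7/24, 11/24, 1/8]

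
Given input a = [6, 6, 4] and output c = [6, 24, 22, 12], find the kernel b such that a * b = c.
Output length 4 = len(a) + len(b) - 1 ⇒ len(b) = 2. Solve b forward using b[k] = (c[k] - Σ_{i≥1} a[i]·b[k-i]) / a[0]: b[0] = c[0] / a[0] = 6 / 6 = 1; b[1] = (c[1] - 6×1) / a[0] = (24 - 6×1) / 6 = 3. So b = [1, 3]. Forward-check [6, 6, 4] * [1, 3]: c[0] = 6×1 = 6; c[1] = 6×3 + 6×1 = 24; c[2] = 6×3 + 4×1 = 22; c[3] = 4×3 = 12 → [6, 24, 22, 12] ✓

[1, 3]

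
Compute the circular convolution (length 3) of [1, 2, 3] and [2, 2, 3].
Use y[k] = Σ_j a[j]·b[(k-j) mod 3]. y[0] = 1×2 + 2×3 + 3×2 = 14; y[1] = 1×2 + 2×2 + 3×3 = 15; y[2] = 1×3 + 2×2 + 3×2 = 13. Result: [14, 15, 13]

[14, 15, 13]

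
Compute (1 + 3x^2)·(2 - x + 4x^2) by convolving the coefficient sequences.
Ascending coefficients: a = [1, 0, 3], b = [2, -1, 4]. c[0] = 1×2 = 2; c[1] = 1×-1 + 0×2 = -1; c[2] = 1×4 + 0×-1 + 3×2 = 10; c[3] = 0×4 + 3×-1 = -3; c[4] = 3×4 = 12. Result coefficients: [2, -1, 10, -3, 12] → 2 - x + 10x^2 - 3x^3 + 12x^4

2 - x + 10x^2 - 3x^3 + 12x^4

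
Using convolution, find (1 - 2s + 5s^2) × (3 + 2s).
Ascending coefficients: a = [1, -2, 5], b = [3, 2]. c[0] = 1×3 = 3; c[1] = 1×2 + -2×3 = -4; c[2] = -2×2 + 5×3 = 11; c[3] = 5×2 = 10. Result coefficients: [3, -4, 11, 10] → 3 - 4s + 11s^2 + 10s^3

3 - 4s + 11s^2 + 10s^3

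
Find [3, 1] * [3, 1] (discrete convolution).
y[0] = 3×3 = 9; y[1] = 3×1 + 1×3 = 6; y[2] = 1×1 = 1

[9, 6, 1]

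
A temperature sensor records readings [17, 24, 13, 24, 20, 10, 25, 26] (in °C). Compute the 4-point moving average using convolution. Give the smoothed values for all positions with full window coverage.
4-point moving average kernel = [1, 1, 1, 1]. Apply in 'valid' mode (full window coverage): avg[0] = (17 + 24 + 13 + 24) / 4 = 19.5; avg[1] = (24 + 13 + 24 + 20) / 4 = 20.25; avg[2] = (13 + 24 + 20 + 10) / 4 = 16.75; avg[3] = (24 + 20 + 10 + 25) / 4 = 19.75; avg[4] = (20 + 10 + 25 + 26) / 4 = 20.25. Smoothed values: [19.5, 20.25, 16.75, 19.75, 20.25]

[19.5, 20.25, 16.75, 19.75, 20.25]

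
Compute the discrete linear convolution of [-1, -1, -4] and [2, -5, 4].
y[0] = -1×2 = -2; y[1] = -1×-5 + -1×2 = 3; y[2] = -1×4 + -1×-5 + -4×2 = -7; y[3] = -1×4 + -4×-5 = 16; y[4] = -4×4 = -16

[-2, 3, -7, 16, -16]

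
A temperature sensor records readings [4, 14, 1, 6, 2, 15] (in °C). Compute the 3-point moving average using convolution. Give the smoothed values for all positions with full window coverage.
3-point moving average kernel = [1, 1, 1]. Apply in 'valid' mode (full window coverage): avg[0] = (4 + 14 + 1) / 3 = 6.33; avg[1] = (14 + 1 + 6) / 3 = 7.0; avg[2] = (1 + 6 + 2) / 3 = 3.0; avg[3] = (6 + 2 + 15) / 3 = 7.67. Smoothed values: [6.33, 7.0, 3.0, 7.67]

[6.33, 7.0, 3.0, 7.67]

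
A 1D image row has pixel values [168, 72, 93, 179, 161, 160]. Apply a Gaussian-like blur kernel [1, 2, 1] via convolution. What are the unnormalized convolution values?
Convolve image row [168, 72, 93, 179, 161, 160] with kernel [1, 2, 1]: y[0] = 168×1 = 168; y[1] = 168×2 + 72×1 = 408; y[2] = 168×1 + 72×2 + 93×1 = 405; y[3] = 72×1 + 93×2 + 179×1 = 437; y[4] = 93×1 + 179×2 + 161×1 = 612; y[5] = 179×1 + 161×2 + 160×1 = 661; y[6] = 161×1 + 160×2 = 481; y[7] = 160×1 = 160 → [168, 408, 405, 437, 612, 661, 481, 160]. Normalization factor = sum(kernel) = 4.

[168, 408, 405, 437, 612, 661, 481, 160]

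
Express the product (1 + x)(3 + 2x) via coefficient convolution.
Ascending coefficients: a = [1, 1], b = [3, 2]. c[0] = 1×3 = 3; c[1] = 1×2 + 1×3 = 5; c[2] = 1×2 = 2. Result coefficients: [3, 5, 2] → 3 + 5x + 2x^2

3 + 5x + 2x^2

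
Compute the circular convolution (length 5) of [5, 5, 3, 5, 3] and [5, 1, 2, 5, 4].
Use y[k] = Σ_j a[j]·b[(k-j) mod 5]. y[0] = 5×5 + 5×4 + 3×5 + 5×2 + 3×1 = 73; y[1] = 5×1 + 5×5 + 3×4 + 5×5 + 3×2 = 73; y[2] = 5×2 + 5×1 + 3×5 + 5×4 + 3×5 = 65; y[3] = 5×5 + 5×2 + 3×1 + 5×5 + 3×4 = 75; y[4] = 5×4 + 5×5 + 3×2 + 5×1 + 3×5 = 71. Result: [73, 73, 65, 75, 71]

[73, 73, 65, 75, 71]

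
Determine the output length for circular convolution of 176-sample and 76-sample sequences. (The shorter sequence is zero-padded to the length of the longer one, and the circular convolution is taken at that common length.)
Circular convolution (zero-padding the shorter input) has length max(m, n) = max(176, 76) = 176

176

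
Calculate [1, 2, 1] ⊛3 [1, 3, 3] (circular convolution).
Use y[k] = Σ_j s[j]·t[(k-j) mod 3]. y[0] = 1×1 + 2×3 + 1×3 = 10; y[1] = 1×3 + 2×1 + 1×3 = 8; y[2] = 1×3 + 2×3 + 1×1 = 10. Result: [10, 8, 10]

[10, 8, 10]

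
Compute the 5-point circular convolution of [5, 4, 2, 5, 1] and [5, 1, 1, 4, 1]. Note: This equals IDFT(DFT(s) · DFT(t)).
Either evaluate y[k] = Σ_j s[j]·t[(k-j) mod 5] directly, or use IDFT(DFT(s) · DFT(t)). y[0] = 5×5 + 4×1 + 2×4 + 5×1 + 1×1 = 43; y[1] = 5×1 + 4×5 + 2×1 + 5×4 + 1×1 = 48; y[2] = 5×1 + 4×1 + 2×5 + 5×1 + 1×4 = 28; y[3] = 5×4 + 4×1 + 2×1 + 5×5 + 1×1 = 52; y[4] = 5×1 + 4×4 + 2×1 + 5×1 + 1×5 = 33. Result: [43, 48, 28, 52, 33]

[43, 48, 28, 52, 33]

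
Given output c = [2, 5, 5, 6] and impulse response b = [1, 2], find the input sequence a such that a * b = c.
Deconvolve c=[2, 5, 5, 6] by b=[1, 2]. Since b[0]=1, solve forward: a[0] = c[0] / 1 = 2; a[1] = (c[1] - 2×2) / 1 = 1; a[2] = (c[2] - 1×2) / 1 = 3. So a = [2, 1, 3]. Check by forward convolution: c[0] = 2×1 = 2; c[1] = 2×2 + 1×1 = 5; c[2] = 1×2 + 3×1 = 5; c[3] = 3×2 = 6

[2, 1, 3]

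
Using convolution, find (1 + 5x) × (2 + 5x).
Ascending coefficients: a = [1, 5], b = [2, 5]. c[0] = 1×2 = 2; c[1] = 1×5 + 5×2 = 15; c[2] = 5×5 = 25. Result coefficients: [2, 15, 25] → 2 + 15x + 25x^2

2 + 15x + 25x^2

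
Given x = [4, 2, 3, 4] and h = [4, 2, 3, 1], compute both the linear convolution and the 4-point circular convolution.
Linear: y_lin[0] = 4×4 = 16; y_lin[1] = 4×2 + 2×4 = 16; y_lin[2] = 4×3 + 2×2 + 3×4 = 28; y_lin[3] = 4×1 + 2×3 + 3×2 + 4×4 = 32; y_lin[4] = 2×1 + 3×3 + 4×2 = 19; y_lin[5] = 3×1 + 4×3 = 15; y_lin[6] = 4×1 = 4 → [16, 16, 28, 32, 19, 15, 4]. Circular (length 4): y[0] = 4×4 + 2×1 + 3×3 + 4×2 = 35; y[1] = 4×2 + 2×4 + 3×1 + 4×3 = 31; y[2] = 4×3 + 2×2 + 3×4 + 4×1 = 32; y[3] = 4×1 + 2×3 + 3×2 + 4×4 = 32 → [35, 31, 32, 32]

Linear: [16, 16, 28, 32, 19, 15, 4], Circular: [35, 31, 32, 32]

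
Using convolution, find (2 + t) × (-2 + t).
Ascending coefficients: a = [2, 1], b = [-2, 1]. c[0] = 2×-2 = -4; c[1] = 2×1 + 1×-2 = 0; c[2] = 1×1 = 1. Result coefficients: [-4, 0, 1] → -4 + t^2

-4 + t^2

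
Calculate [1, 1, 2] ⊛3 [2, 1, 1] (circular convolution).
Use y[k] = Σ_j s[j]·t[(k-j) mod 3]. y[0] = 1×2 + 1×1 + 2×1 = 5; y[1] = 1×1 + 1×2 + 2×1 = 5; y[2] = 1×1 + 1×1 + 2×2 = 6. Result: [5, 5, 6]

[5, 5, 6]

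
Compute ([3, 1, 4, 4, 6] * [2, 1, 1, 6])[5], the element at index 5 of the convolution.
Use y[k] = Σ_i a[i]·b[k-i] at k=5. y[5] = 4×6 + 4×1 + 6×1 = 34

34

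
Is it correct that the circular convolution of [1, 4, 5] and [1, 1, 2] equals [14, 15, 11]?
Recompute circular convolution of [1, 4, 5] and [1, 1, 2]: y[0] = 1×1 + 4×2 + 5×1 = 14; y[1] = 1×1 + 4×1 + 5×2 = 15; y[2] = 1×2 + 4×1 + 5×1 = 11 → [14, 15, 11]. Given [14, 15, 11] matches, so answer: Yes

Yes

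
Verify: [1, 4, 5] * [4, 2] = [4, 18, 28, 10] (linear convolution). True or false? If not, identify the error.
Recompute linear convolution of [1, 4, 5] and [4, 2]: y[0] = 1×4 = 4; y[1] = 1×2 + 4×4 = 18; y[2] = 4×2 + 5×4 = 28; y[3] = 5×2 = 10 → [4, 18, 28, 10]. Given [4, 18, 28, 10] matches, so answer: Yes

Yes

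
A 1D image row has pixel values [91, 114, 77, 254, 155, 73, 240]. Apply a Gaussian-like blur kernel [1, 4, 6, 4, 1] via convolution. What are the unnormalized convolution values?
Convolve image row [91, 114, 77, 254, 155, 73, 240] with kernel [1, 4, 6, 4, 1]: y[0] = 91×1 = 91; y[1] = 91×4 + 114×1 = 478; y[2] = 91×6 + 114×4 + 77×1 = 1079; y[3] = 91×4 + 114×6 + 77×4 + 254×1 = 1610; y[4] = 91×1 + 114×4 + 77×6 + 254×4 + 155×1 = 2180; y[5] = 114×1 + 77×4 + 254×6 + 155×4 + 73×1 = 2639; y[6] = 77×1 + 254×4 + 155×6 + 73×4 + 240×1 = 2555; y[7] = 254×1 + 155×4 + 73×6 + 240×4 = 2272; y[8] = 155×1 + 73×4 + 240×6 = 1887; y[9] = 73×1 + 240×4 = 1033; y[10] = 240×1 = 240 → [91, 478, 1079, 1610, 2180, 2639, 2555, 2272, 1887, 1033, 240]. Normalization factor = sum(kernel) = 16.

[91, 478, 1079, 1610, 2180, 2639, 2555, 2272, 1887, 1033, 240]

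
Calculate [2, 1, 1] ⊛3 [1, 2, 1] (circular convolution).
Use y[k] = Σ_j s[j]·t[(k-j) mod 3]. y[0] = 2×1 + 1×1 + 1×2 = 5; y[1] = 2×2 + 1×1 + 1×1 = 6; y[2] = 2×1 + 1×2 + 1×1 = 5. Result: [5, 6, 5]

[5, 6, 5]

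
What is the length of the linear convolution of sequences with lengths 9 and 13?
Linear/full convolution length: m + n - 1 = 9 + 13 - 1 = 21

21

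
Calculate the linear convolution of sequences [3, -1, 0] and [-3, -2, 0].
y[0] = 3×-3 = -9; y[1] = 3×-2 + -1×-3 = -3; y[2] = 3×0 + -1×-2 + 0×-3 = 2; y[3] = -1×0 + 0×-2 = 0; y[4] = 0×0 = 0

[-9, -3, 2, 0, 0]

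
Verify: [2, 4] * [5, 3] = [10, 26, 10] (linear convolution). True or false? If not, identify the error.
Recompute linear convolution of [2, 4] and [5, 3]: y[0] = 2×5 = 10; y[1] = 2×3 + 4×5 = 26; y[2] = 4×3 = 12 → [10, 26, 12]. Compare to given [10, 26, 10]: they differ at index 2: given 10, correct 12, so answer: No

No. Error at index 2: given 10, correct 12.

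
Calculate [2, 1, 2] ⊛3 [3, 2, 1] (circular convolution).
Use y[k] = Σ_j u[j]·v[(k-j) mod 3]. y[0] = 2×3 + 1×1 + 2×2 = 11; y[1] = 2×2 + 1×3 + 2×1 = 9; y[2] = 2×1 + 1×2 + 2×3 = 10. Result: [11, 9, 10]

[11, 9, 10]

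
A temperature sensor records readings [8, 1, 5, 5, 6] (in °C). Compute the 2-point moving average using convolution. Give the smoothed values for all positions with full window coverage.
2-point moving average kernel = [1, 1]. Apply in 'valid' mode (full window coverage): avg[0] = (8 + 1) / 2 = 4.5; avg[1] = (1 + 5) / 2 = 3.0; avg[2] = (5 + 5) / 2 = 5.0; avg[3] = (5 + 6) / 2 = 5.5. Smoothed values: [4.5, 3.0, 5.0, 5.5]

[4.5, 3.0, 5.0, 5.5]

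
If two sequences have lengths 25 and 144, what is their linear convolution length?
Linear/full convolution length: m + n - 1 = 25 + 144 - 1 = 168

168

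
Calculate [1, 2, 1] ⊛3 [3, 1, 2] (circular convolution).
Use y[k] = Σ_j u[j]·v[(k-j) mod 3]. y[0] = 1×3 + 2×2 + 1×1 = 8; y[1] = 1×1 + 2×3 + 1×2 = 9; y[2] = 1×2 + 2×1 + 1×3 = 7. Result: [8, 9, 7]

[8, 9, 7]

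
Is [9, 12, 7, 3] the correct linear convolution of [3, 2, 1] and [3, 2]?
Recompute linear convolution of [3, 2, 1] and [3, 2]: y[0] = 3×3 = 9; y[1] = 3×2 + 2×3 = 12; y[2] = 2×2 + 1×3 = 7; y[3] = 1×2 = 2 → [9, 12, 7, 2]. Compare to given [9, 12, 7, 3]: they differ at index 3: given 3, correct 2, so answer: No

No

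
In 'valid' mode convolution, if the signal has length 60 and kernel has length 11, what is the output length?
'Valid' mode counts only positions where the kernel fully overlaps the signal: m - n + 1 = 60 - 11 + 1 = 50

50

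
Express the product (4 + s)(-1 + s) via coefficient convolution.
Ascending coefficients: a = [4, 1], b = [-1, 1]. c[0] = 4×-1 = -4; c[1] = 4×1 + 1×-1 = 3; c[2] = 1×1 = 1. Result coefficients: [-4, 3, 1] → -4 + 3s + s^2

-4 + 3s + s^2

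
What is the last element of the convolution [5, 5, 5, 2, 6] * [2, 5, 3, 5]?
Use y[k] = Σ_i a[i]·b[k-i] at k=7. y[7] = 6×5 = 30

30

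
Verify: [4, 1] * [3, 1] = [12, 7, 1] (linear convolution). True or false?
Recompute linear convolution of [4, 1] and [3, 1]: y[0] = 4×3 = 12; y[1] = 4×1 + 1×3 = 7; y[2] = 1×1 = 1 → [12, 7, 1]. Given [12, 7, 1] matches, so answer: Yes

Yes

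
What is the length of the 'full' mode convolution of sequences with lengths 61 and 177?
Linear/full convolution length: m + n - 1 = 61 + 177 - 1 = 237

237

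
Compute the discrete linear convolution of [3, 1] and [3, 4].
y[0] = 3×3 = 9; y[1] = 3×4 + 1×3 = 15; y[2] = 1×4 = 4

[9, 15, 4]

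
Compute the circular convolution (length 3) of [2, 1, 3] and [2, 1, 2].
Use y[k] = Σ_j x[j]·h[(k-j) mod 3]. y[0] = 2×2 + 1×2 + 3×1 = 9; y[1] = 2×1 + 1×2 + 3×2 = 10; y[2] = 2×2 + 1×1 + 3×2 = 11. Result: [9, 10, 11]

[9, 10, 11]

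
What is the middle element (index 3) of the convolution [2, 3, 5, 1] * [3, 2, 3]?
Use y[k] = Σ_i a[i]·b[k-i] at k=3. y[3] = 3×3 + 5×2 + 1×3 = 22

22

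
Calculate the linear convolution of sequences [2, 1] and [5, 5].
y[0] = 2×5 = 10; y[1] = 2×5 + 1×5 = 15; y[2] = 1×5 = 5

[10, 15, 5]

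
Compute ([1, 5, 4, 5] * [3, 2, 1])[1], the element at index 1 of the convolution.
Use y[k] = Σ_i a[i]·b[k-i] at k=1. y[1] = 1×2 + 5×3 = 17

17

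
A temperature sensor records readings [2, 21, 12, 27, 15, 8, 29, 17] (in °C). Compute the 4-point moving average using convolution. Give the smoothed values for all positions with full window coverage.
4-point moving average kernel = [1, 1, 1, 1]. Apply in 'valid' mode (full window coverage): avg[0] = (2 + 21 + 12 + 27) / 4 = 15.5; avg[1] = (21 + 12 + 27 + 15) / 4 = 18.75; avg[2] = (12 + 27 + 15 + 8) / 4 = 15.5; avg[3] = (27 + 15 + 8 + 29) / 4 = 19.75; avg[4] = (15 + 8 + 29 + 17) / 4 = 17.25. Smoothed values: [15.5, 18.75, 15.5, 19.75, 17.25]

[15.5, 18.75, 15.5, 19.75, 17.25]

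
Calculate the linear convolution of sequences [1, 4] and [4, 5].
y[0] = 1×4 = 4; y[1] = 1×5 + 4×4 = 21; y[2] = 4×5 = 20

[4, 21, 20]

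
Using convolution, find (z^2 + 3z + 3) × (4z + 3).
Ascending coefficients: a = [3, 3, 1], b = [3, 4]. c[0] = 3×3 = 9; c[1] = 3×4 + 3×3 = 21; c[2] = 3×4 + 1×3 = 15; c[3] = 1×4 = 4. Result coefficients: [9, 21, 15, 4] → 4z^3 + 15z^2 + 21z + 9

4z^3 + 15z^2 + 21z + 9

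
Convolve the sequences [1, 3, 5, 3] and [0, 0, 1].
y[0] = 1×0 = 0; y[1] = 1×0 + 3×0 = 0; y[2] = 1×1 + 3×0 + 5×0 = 1; y[3] = 3×1 + 5×0 + 3×0 = 3; y[4] = 5×1 + 3×0 = 5; y[5] = 3×1 = 3

[0, 0, 1, 3, 5, 3]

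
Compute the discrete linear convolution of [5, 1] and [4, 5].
y[0] = 5×4 = 20; y[1] = 5×5 + 1×4 = 29; y[2] = 1×5 = 5

[20, 29, 5]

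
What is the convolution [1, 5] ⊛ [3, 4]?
y[0] = 1×3 = 3; y[1] = 1×4 + 5×3 = 19; y[2] = 5×4 = 20

[3, 19, 20]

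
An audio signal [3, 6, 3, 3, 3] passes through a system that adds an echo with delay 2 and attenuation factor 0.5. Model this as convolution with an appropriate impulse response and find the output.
Direct-path + delayed-attenuated-path model → impulse response h = [1, 0, 0.5] (1 at lag 0, 0.5 at lag 2). Output y[n] = x[n] + 0.5·x[n - 2] (with x[n] = 0 outside 0..4): y[0] = 3 + 0.5×0 = 3; y[1] = 6 + 0.5×0 = 6; y[2] = 3 + 0.5×3 = 4.5; y[3] = 3 + 0.5×6 = 6.0; y[4] = 3 + 0.5×3 = 4.5; y[5] = 0 + 0.5×3 = 1.5; y[6] = 0 + 0.5×3 = 1.5. So y = [3, 6, 4.5, 6.0, 4.5, 1.5, 1.5]

[3, 6, 4.5, 6.0, 4.5, 1.5, 1.5]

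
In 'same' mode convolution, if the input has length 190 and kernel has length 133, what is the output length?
'Same' mode returns an output with the same length as the input: 190

190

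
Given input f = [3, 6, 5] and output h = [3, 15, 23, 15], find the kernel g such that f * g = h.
Output length 4 = len(f) + len(g) - 1 ⇒ len(g) = 2. Solve g forward using g[k] = (h[k] - Σ_{i≥1} f[i]·g[k-i]) / f[0]: g[0] = h[0] / f[0] = 3 / 3 = 1; g[1] = (h[1] - 6×1) / f[0] = (15 - 6×1) / 3 = 3. So g = [1, 3]. Forward-check [3, 6, 5] * [1, 3]: h[0] = 3×1 = 3; h[1] = 3×3 + 6×1 = 15; h[2] = 6×3 + 5×1 = 23; h[3] = 5×3 = 15 → [3, 15, 23, 15] ✓

[1, 3]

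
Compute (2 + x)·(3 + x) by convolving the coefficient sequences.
Ascending coefficients: a = [2, 1], b = [3, 1]. c[0] = 2×3 = 6; c[1] = 2×1 + 1×3 = 5; c[2] = 1×1 = 1. Result coefficients: [6, 5, 1] → 6 + 5x + x^2

6 + 5x + x^2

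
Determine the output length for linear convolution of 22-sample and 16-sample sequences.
Linear/full convolution length: m + n - 1 = 22 + 16 - 1 = 37

37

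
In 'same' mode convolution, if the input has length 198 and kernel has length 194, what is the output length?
'Same' mode returns an output with the same length as the input: 198

198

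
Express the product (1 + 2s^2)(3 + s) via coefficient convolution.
Ascending coefficients: a = [1, 0, 2], b = [3, 1]. c[0] = 1×3 = 3; c[1] = 1×1 + 0×3 = 1; c[2] = 0×1 + 2×3 = 6; c[3] = 2×1 = 2. Result coefficients: [3, 1, 6, 2] → 3 + s + 6s^2 + 2s^3

3 + s + 6s^2 + 2s^3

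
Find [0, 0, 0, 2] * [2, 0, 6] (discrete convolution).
y[0] = 0×2 = 0; y[1] = 0×0 + 0×2 = 0; y[2] = 0×6 + 0×0 + 0×2 = 0; y[3] = 0×6 + 0×0 + 2×2 = 4; y[4] = 0×6 + 2×0 = 0; y[5] = 2×6 = 12

[0, 0, 0, 4, 0, 12]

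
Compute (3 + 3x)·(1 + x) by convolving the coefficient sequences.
Ascending coefficients: a = [3, 3], b = [1, 1]. c[0] = 3×1 = 3; c[1] = 3×1 + 3×1 = 6; c[2] = 3×1 = 3. Result coefficients: [3, 6, 3] → 3 + 6x + 3x^2

3 + 6x + 3x^2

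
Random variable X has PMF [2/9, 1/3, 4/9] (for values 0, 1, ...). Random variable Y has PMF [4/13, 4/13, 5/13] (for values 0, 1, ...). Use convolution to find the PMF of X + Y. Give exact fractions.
P(X+Y=k) = Σ_i P(X=i)·P(Y=k-i) — a convolution of [2/9, 1/3, 4/9] and [4/13, 4/13, 5/13]. P(X+Y=0) = (2/9)×(4/13) = 8/117; P(X+Y=1) = (2/9)×(4/13) + (1/3)×(4/13) = 8/117 + 4/39 = 20/117; P(X+Y=2) = (2/9)×(5/13) + (1/3)×(4/13) + (4/9)×(4/13) = 10/117 + 4/39 + 16/117 = 38/117; P(X+Y=3) = (1/3)×(5/13) + (4/9)×(4/13) = 5/39 + 16/117 = 31/117; P(X+Y=4) = (4/9)×(5/13) = 20/117. PMF: [8/117, 20/117, 38/117, 31/117, 20/117] (sums to 1 ✓)

[8/117, 20/117, 38/117, 31/117, 20/117]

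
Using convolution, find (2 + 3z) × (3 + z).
Ascending coefficients: a = [2, 3], b = [3, 1]. c[0] = 2×3 = 6; c[1] = 2×1 + 3×3 = 11; c[2] = 3×1 = 3. Result coefficients: [6, 11, 3] → 6 + 11z + 3z^2

6 + 11z + 3z^2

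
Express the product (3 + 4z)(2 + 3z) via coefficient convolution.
Ascending coefficients: a = [3, 4], b = [2, 3]. c[0] = 3×2 = 6; c[1] = 3×3 + 4×2 = 17; c[2] = 4×3 = 12. Result coefficients: [6, 17, 12] → 6 + 17z + 12z^2

6 + 17z + 12z^2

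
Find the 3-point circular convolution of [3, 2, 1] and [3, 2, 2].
Use y[k] = Σ_j f[j]·g[(k-j) mod 3]. y[0] = 3×3 + 2×2 + 1×2 = 15; y[1] = 3×2 + 2×3 + 1×2 = 14; y[2] = 3×2 + 2×2 + 1×3 = 13. Result: [15, 14, 13]

[15, 14, 13]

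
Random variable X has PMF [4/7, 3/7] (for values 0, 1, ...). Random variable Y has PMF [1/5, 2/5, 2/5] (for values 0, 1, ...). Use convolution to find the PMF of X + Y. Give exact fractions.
P(X+Y=k) = Σ_i P(X=i)·P(Y=k-i) — a convolution of [4/7, 3/7] and [1/5, 2/5, 2/5]. P(X+Y=0) = (4/7)×(1/5) = 4/35; P(X+Y=1) = (4/7)×(2/5) + (3/7)×(1/5) = 8/35 + 3/35 = 11/35; P(X+Y=2) = (4/7)×(2/5) + (3/7)×(2/5) = 8/35 + 6/35 = 2/5; P(X+Y=3) = (3/7)×(2/5) = 6/35. PMF: [4/35, 11/35, 2/5, 6/35] (sums to 1 ✓)

[4/35, 11/35, 2/5, 6/35]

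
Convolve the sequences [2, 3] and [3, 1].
y[0] = 2×3 = 6; y[1] = 2×1 + 3×3 = 11; y[2] = 3×1 = 3

[6, 11, 3]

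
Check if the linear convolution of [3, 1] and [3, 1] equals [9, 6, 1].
Recompute linear convolution of [3, 1] and [3, 1]: y[0] = 3×3 = 9; y[1] = 3×1 + 1×3 = 6; y[2] = 1×1 = 1 → [9, 6, 1]. Given [9, 6, 1] matches, so answer: Yes

Yes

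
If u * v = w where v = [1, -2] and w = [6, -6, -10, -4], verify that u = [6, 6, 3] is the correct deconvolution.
Forward-compute [6, 6, 3] * [1, -2]: w[0] = 6×1 = 6; w[1] = 6×-2 + 6×1 = -6; w[2] = 6×-2 + 3×1 = -9; w[3] = 3×-2 = -6 → [6, -6, -9, -6]. Does not match given w = [6, -6, -10, -4].

Not verified. [6, 6, 3] * [1, -2] = [6, -6, -9, -6], which differs from [6, -6, -10, -4] at index 2.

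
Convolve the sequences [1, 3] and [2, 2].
y[0] = 1×2 = 2; y[1] = 1×2 + 3×2 = 8; y[2] = 3×2 = 6

[2, 8, 6]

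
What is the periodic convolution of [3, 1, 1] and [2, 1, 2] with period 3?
Use y[k] = Σ_j a[j]·b[(k-j) mod 3]. y[0] = 3×2 + 1×2 + 1×1 = 9; y[1] = 3×1 + 1×2 + 1×2 = 7; y[2] = 3×2 + 1×1 + 1×2 = 9. Result: [9, 7, 9]

[9, 7, 9]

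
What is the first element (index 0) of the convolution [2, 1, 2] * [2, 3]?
Use y[k] = Σ_i a[i]·b[k-i] at k=0. y[0] = 2×2 = 4

4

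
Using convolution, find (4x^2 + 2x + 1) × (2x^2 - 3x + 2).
Ascending coefficients: a = [1, 2, 4], b = [2, -3, 2]. c[0] = 1×2 = 2; c[1] = 1×-3 + 2×2 = 1; c[2] = 1×2 + 2×-3 + 4×2 = 4; c[3] = 2×2 + 4×-3 = -8; c[4] = 4×2 = 8. Result coefficients: [2, 1, 4, -8, 8] → 8x^4 - 8x^3 + 4x^2 + x + 2

8x^4 - 8x^3 + 4x^2 + x + 2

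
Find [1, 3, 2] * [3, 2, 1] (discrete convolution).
y[0] = 1×3 = 3; y[1] = 1×2 + 3×3 = 11; y[2] = 1×1 + 3×2 + 2×3 = 13; y[3] = 3×1 + 2×2 = 7; y[4] = 2×1 = 2

[3, 11, 13, 7, 2]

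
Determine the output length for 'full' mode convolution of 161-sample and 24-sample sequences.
Linear/full convolution length: m + n - 1 = 161 + 24 - 1 = 184

184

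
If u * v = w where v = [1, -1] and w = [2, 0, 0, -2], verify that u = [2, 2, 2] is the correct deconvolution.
Forward-compute [2, 2, 2] * [1, -1]: w[0] = 2×1 = 2; w[1] = 2×-1 + 2×1 = 0; w[2] = 2×-1 + 2×1 = 0; w[3] = 2×-1 = -2 → [2, 0, 0, -2]. Matches given w = [2, 0, 0, -2], so verified.

Verified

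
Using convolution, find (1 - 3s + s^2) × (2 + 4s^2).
Ascending coefficients: a = [1, -3, 1], b = [2, 0, 4]. c[0] = 1×2 = 2; c[1] = 1×0 + -3×2 = -6; c[2] = 1×4 + -3×0 + 1×2 = 6; c[3] = -3×4 + 1×0 = -12; c[4] = 1×4 = 4. Result coefficients: [2, -6, 6, -12, 4] → 2 - 6s + 6s^2 - 12s^3 + 4s^4

2 - 6s + 6s^2 - 12s^3 + 4s^4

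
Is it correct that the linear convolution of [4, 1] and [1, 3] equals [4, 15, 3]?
Recompute linear convolution of [4, 1] and [1, 3]: y[0] = 4×1 = 4; y[1] = 4×3 + 1×1 = 13; y[2] = 1×3 = 3 → [4, 13, 3]. Compare to given [4, 15, 3]: they differ at index 1: given 15, correct 13, so answer: No

No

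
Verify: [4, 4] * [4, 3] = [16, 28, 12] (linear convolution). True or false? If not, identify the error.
Recompute linear convolution of [4, 4] and [4, 3]: y[0] = 4×4 = 16; y[1] = 4×3 + 4×4 = 28; y[2] = 4×3 = 12 → [16, 28, 12]. Given [16, 28, 12] matches, so answer: Yes

Yes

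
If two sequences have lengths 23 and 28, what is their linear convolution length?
Linear/full convolution length: m + n - 1 = 23 + 28 - 1 = 50

50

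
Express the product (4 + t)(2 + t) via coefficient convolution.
Ascending coefficients: a = [4, 1], b = [2, 1]. c[0] = 4×2 = 8; c[1] = 4×1 + 1×2 = 6; c[2] = 1×1 = 1. Result coefficients: [8, 6, 1] → 8 + 6t + t^2

8 + 6t + t^2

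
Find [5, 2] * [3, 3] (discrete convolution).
y[0] = 5×3 = 15; y[1] = 5×3 + 2×3 = 21; y[2] = 2×3 = 6

[15, 21, 6]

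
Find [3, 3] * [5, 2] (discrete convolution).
y[0] = 3×5 = 15; y[1] = 3×2 + 3×5 = 21; y[2] = 3×2 = 6

[15, 21, 6]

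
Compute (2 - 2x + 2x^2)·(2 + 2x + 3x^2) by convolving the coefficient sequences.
Ascending coefficients: a = [2, -2, 2], b = [2, 2, 3]. c[0] = 2×2 = 4; c[1] = 2×2 + -2×2 = 0; c[2] = 2×3 + -2×2 + 2×2 = 6; c[3] = -2×3 + 2×2 = -2; c[4] = 2×3 = 6. Result coefficients: [4, 0, 6, -2, 6] → 4 + 6x^2 - 2x^3 + 6x^4

4 + 6x^2 - 2x^3 + 6x^4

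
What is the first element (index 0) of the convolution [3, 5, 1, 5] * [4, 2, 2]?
Use y[k] = Σ_i a[i]·b[k-i] at k=0. y[0] = 3×4 = 12

12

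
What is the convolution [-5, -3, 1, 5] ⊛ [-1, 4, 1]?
y[0] = -5×-1 = 5; y[1] = -5×4 + -3×-1 = -17; y[2] = -5×1 + -3×4 + 1×-1 = -18; y[3] = -3×1 + 1×4 + 5×-1 = -4; y[4] = 1×1 + 5×4 = 21; y[5] = 5×1 = 5

[5, -17, -18, -4, 21, 5]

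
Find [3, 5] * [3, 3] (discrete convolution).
y[0] = 3×3 = 9; y[1] = 3×3 + 5×3 = 24; y[2] = 5×3 = 15

[9, 24, 15]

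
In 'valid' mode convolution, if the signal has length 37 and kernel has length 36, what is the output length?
'Valid' mode counts only positions where the kernel fully overlaps the signal: m - n + 1 = 37 - 36 + 1 = 2

2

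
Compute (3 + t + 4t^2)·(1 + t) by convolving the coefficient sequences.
Ascending coefficients: a = [3, 1, 4], b = [1, 1]. c[0] = 3×1 = 3; c[1] = 3×1 + 1×1 = 4; c[2] = 1×1 + 4×1 = 5; c[3] = 4×1 = 4. Result coefficients: [3, 4, 5, 4] → 3 + 4t + 5t^2 + 4t^3

3 + 4t + 5t^2 + 4t^3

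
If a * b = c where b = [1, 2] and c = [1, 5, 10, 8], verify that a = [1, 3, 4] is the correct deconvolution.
Forward-compute [1, 3, 4] * [1, 2]: c[0] = 1×1 = 1; c[1] = 1×2 + 3×1 = 5; c[2] = 3×2 + 4×1 = 10; c[3] = 4×2 = 8 → [1, 5, 10, 8]. Matches given c = [1, 5, 10, 8], so verified.

Verified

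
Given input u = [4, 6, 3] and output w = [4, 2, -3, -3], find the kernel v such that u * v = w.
Output length 4 = len(u) + len(v) - 1 ⇒ len(v) = 2. Solve v forward using v[k] = (w[k] - Σ_{i≥1} u[i]·v[k-i]) / u[0]: v[0] = w[0] / u[0] = 4 / 4 = 1; v[1] = (w[1] - 6×1) / u[0] = (2 - 6×1) / 4 = -1. So v = [1, -1]. Forward-check [4, 6, 3] * [1, -1]: w[0] = 4×1 = 4; w[1] = 4×-1 + 6×1 = 2; w[2] = 6×-1 + 3×1 = -3; w[3] = 3×-1 = -3 → [4, 2, -3, -3] ✓

[1, -1]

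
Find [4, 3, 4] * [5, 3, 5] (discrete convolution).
y[0] = 4×5 = 20; y[1] = 4×3 + 3×5 = 27; y[2] = 4×5 + 3×3 + 4×5 = 49; y[3] = 3×5 + 4×3 = 27; y[4] = 4×5 = 20

[20, 27, 49, 27, 20]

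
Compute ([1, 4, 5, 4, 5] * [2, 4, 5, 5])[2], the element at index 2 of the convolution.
Use y[k] = Σ_i a[i]·b[k-i] at k=2. y[2] = 1×5 + 4×4 + 5×2 = 31

31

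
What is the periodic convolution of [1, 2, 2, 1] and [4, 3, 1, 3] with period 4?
Use y[k] = Σ_j x[j]·h[(k-j) mod 4]. y[0] = 1×4 + 2×3 + 2×1 + 1×3 = 15; y[1] = 1×3 + 2×4 + 2×3 + 1×1 = 18; y[2] = 1×1 + 2×3 + 2×4 + 1×3 = 18; y[3] = 1×3 + 2×1 + 2×3 + 1×4 = 15. Result: [15, 18, 18, 15]

[15, 18, 18, 15]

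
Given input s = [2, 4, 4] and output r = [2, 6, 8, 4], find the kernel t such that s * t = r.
Output length 4 = len(s) + len(t) - 1 ⇒ len(t) = 2. Solve t forward using t[k] = (r[k] - Σ_{i≥1} s[i]·t[k-i]) / s[0]: t[0] = r[0] / s[0] = 2 / 2 = 1; t[1] = (r[1] - 4×1) / s[0] = (6 - 4×1) / 2 = 1. So t = [1, 1]. Forward-check [2, 4, 4] * [1, 1]: r[0] = 2×1 = 2; r[1] = 2×1 + 4×1 = 6; r[2] = 4×1 + 4×1 = 8; r[3] = 4×1 = 4 → [2, 6, 8, 4] ✓

[1, 1]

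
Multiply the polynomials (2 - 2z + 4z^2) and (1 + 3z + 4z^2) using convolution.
Ascending coefficients: a = [2, -2, 4], b = [1, 3, 4]. c[0] = 2×1 = 2; c[1] = 2×3 + -2×1 = 4; c[2] = 2×4 + -2×3 + 4×1 = 6; c[3] = -2×4 + 4×3 = 4; c[4] = 4×4 = 16. Result coefficients: [2, 4, 6, 4, 16] → 2 + 4z + 6z^2 + 4z^3 + 16z^4

2 + 4z + 6z^2 + 4z^3 + 16z^4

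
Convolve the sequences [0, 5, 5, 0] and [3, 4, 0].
y[0] = 0×3 = 0; y[1] = 0×4 + 5×3 = 15; y[2] = 0×0 + 5×4 + 5×3 = 35; y[3] = 5×0 + 5×4 + 0×3 = 20; y[4] = 5×0 + 0×4 = 0; y[5] = 0×0 = 0

[0, 15, 35, 20, 0, 0]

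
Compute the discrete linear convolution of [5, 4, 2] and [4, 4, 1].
y[0] = 5×4 = 20; y[1] = 5×4 + 4×4 = 36; y[2] = 5×1 + 4×4 + 2×4 = 29; y[3] = 4×1 + 2×4 = 12; y[4] = 2×1 = 2

[20, 36, 29, 12, 2]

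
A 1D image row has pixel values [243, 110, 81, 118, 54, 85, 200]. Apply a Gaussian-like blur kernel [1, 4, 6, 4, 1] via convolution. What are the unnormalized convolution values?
Convolve image row [243, 110, 81, 118, 54, 85, 200] with kernel [1, 4, 6, 4, 1]: y[0] = 243×1 = 243; y[1] = 243×4 + 110×1 = 1082; y[2] = 243×6 + 110×4 + 81×1 = 1979; y[3] = 243×4 + 110×6 + 81×4 + 118×1 = 2074; y[4] = 243×1 + 110×4 + 81×6 + 118×4 + 54×1 = 1695; y[5] = 110×1 + 81×4 + 118×6 + 54×4 + 85×1 = 1443; y[6] = 81×1 + 118×4 + 54×6 + 85×4 + 200×1 = 1417; y[7] = 118×1 + 54×4 + 85×6 + 200×4 = 1644; y[8] = 54×1 + 85×4 + 200×6 = 1594; y[9] = 85×1 + 200×4 = 885; y[10] = 200×1 = 200 → [243, 1082, 1979, 2074, 1695, 1443, 1417, 1644, 1594, 885, 200]. Normalization factor = sum(kernel) = 16.

[243, 1082, 1979, 2074, 1695, 1443, 1417, 1644, 1594, 885, 200]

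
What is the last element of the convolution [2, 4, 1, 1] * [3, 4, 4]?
Use y[k] = Σ_i a[i]·b[k-i] at k=5. y[5] = 1×4 = 4

4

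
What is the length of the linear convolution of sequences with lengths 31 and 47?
Linear/full convolution length: m + n - 1 = 31 + 47 - 1 = 77

77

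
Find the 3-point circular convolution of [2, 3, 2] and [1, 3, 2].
Use y[k] = Σ_j x[j]·h[(k-j) mod 3]. y[0] = 2×1 + 3×2 + 2×3 = 14; y[1] = 2×3 + 3×1 + 2×2 = 13; y[2] = 2×2 + 3×3 + 2×1 = 15. Result: [14, 13, 15]

[14, 13, 15]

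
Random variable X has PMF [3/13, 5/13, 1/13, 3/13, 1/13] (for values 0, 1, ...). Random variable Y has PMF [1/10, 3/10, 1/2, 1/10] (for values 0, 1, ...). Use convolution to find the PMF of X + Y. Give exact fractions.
P(X+Y=k) = Σ_i P(X=i)·P(Y=k-i) — a convolution of [3/13, 5/13, 1/13, 3/13, 1/13] and [1/10, 3/10, 1/2, 1/10]. P(X+Y=0) = (3/13)×(1/10) = 3/130; P(X+Y=1) = (3/13)×(3/10) + (5/13)×(1/10) = 9/130 + 1/26 = 7/65; P(X+Y=2) = (3/13)×(1/2) + (5/13)×(3/10) + (1/13)×(1/10) = 3/26 + 3/26 + 1/130 = 31/130; P(X+Y=3) = (3/13)×(1/10) + (5/13)×(1/2) + (1/13)×(3/10) + (3/13)×(1/10) = 3/130 + 5/26 + 3/130 + 3/130 = 17/65; P(X+Y=4) = (5/13)×(1/10) + (1/13)×(1/2) + (3/13)×(3/10) + (1/13)×(1/10) = 1/26 + 1/26 + 9/130 + 1/130 = 2/13; P(X+Y=5) = (1/13)×(1/10) + (3/13)×(1/2) + (1/13)×(3/10) = 1/130 + 3/26 + 3/130 = 19/130; P(X+Y=6) = (3/13)×(1/10) + (1/13)×(1/2) = 3/130 + 1/26 = 4/65; P(X+Y=7) = (1/13)×(1/10) = 1/130. PMF: [3/130, 7/65, 31/130, 17/65, 2/13, 19/130, 4/65, 1/130] (sums to 1 ✓)

[3/130, 7/65, 31/130, 17/65, 2/13, 19/130, 4/65, 1/130]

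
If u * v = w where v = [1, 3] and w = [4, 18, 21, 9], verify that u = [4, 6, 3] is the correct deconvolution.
Forward-compute [4, 6, 3] * [1, 3]: w[0] = 4×1 = 4; w[1] = 4×3 + 6×1 = 18; w[2] = 6×3 + 3×1 = 21; w[3] = 3×3 = 9 → [4, 18, 21, 9]. Matches given w = [4, 18, 21, 9], so verified.

Verified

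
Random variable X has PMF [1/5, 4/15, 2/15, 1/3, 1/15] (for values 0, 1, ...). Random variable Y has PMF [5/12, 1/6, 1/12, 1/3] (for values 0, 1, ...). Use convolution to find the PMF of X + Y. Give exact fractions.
P(X+Y=k) = Σ_i P(X=i)·P(Y=k-i) — a convolution of [1/5, 4/15, 2/15, 1/3, 1/15] and [5/12, 1/6, 1/12, 1/3]. P(X+Y=0) = (1/5)×(5/12) = 1/12; P(X+Y=1) = (1/5)×(1/6) + (4/15)×(5/12) = 1/30 + 1/9 = 13/90; P(X+Y=2) = (1/5)×(1/12) + (4/15)×(1/6) + (2/15)×(5/12) = 1/60 + 2/45 + 1/18 = 7/60; P(X+Y=3) = (1/5)×(1/3) + (4/15)×(1/12) + (2/15)×(1/6) + (1/3)×(5/12) = 1/15 + 1/45 + 1/45 + 5/36 = 1/4; P(X+Y=4) = (4/15)×(1/3) + (2/15)×(1/12) + (1/3)×(1/6) + (1/15)×(5/12) = 4/45 + 1/90 + 1/18 + 1/36 = 11/60; P(X+Y=5) = (2/15)×(1/3) + (1/3)×(1/12) + (1/15)×(1/6) = 2/45 + 1/36 + 1/90 = 1/12; P(X+Y=6) = (1/3)×(1/3) + (1/15)×(1/12) = 1/9 + 1/180 = 7/60; P(X+Y=7) = (1/15)×(1/3) = 1/45. PMF: [1/12, 13/90, 7/60, 1/4, 11/60, 1/12, 7/60, 1/45] (sums to 1 ✓)

[1/12, 13/90, 7/60, 1/4, 11/60, 1/12, 7/60, 1/45]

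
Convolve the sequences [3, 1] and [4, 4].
y[0] = 3×4 = 12; y[1] = 3×4 + 1×4 = 16; y[2] = 1×4 = 4

[12, 16, 4]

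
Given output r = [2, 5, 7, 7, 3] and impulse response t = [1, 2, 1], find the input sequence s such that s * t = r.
Deconvolve r=[2, 5, 7, 7, 3] by t=[1, 2, 1]. Since t[0]=1, solve forward: s[0] = r[0] / 1 = 2; s[1] = (r[1] - 2×2) / 1 = 1; s[2] = (r[2] - 1×2 - 2×1) / 1 = 3. So s = [2, 1, 3]. Check by forward convolution: r[0] = 2×1 = 2; r[1] = 2×2 + 1×1 = 5; r[2] = 2×1 + 1×2 + 3×1 = 7; r[3] = 1×1 + 3×2 = 7; r[4] = 3×1 = 3

[2, 1, 3]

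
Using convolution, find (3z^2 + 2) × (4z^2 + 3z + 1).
Ascending coefficients: a = [2, 0, 3], b = [1, 3, 4]. c[0] = 2×1 = 2; c[1] = 2×3 + 0×1 = 6; c[2] = 2×4 + 0×3 + 3×1 = 11; c[3] = 0×4 + 3×3 = 9; c[4] = 3×4 = 12. Result coefficients: [2, 6, 11, 9, 12] → 12z^4 + 9z^3 + 11z^2 + 6z + 2

12z^4 + 9z^3 + 11z^2 + 6z + 2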